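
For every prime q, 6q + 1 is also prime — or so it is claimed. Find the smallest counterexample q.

q = 19

Check each prime q in order until 6q + 1 is not prime.
For q = 2, 3, 5, 7, 11, 13, 17 the conclusion holds.
q = 19: 6q + 1 = 115 = 5 × 23, not prime.
So q = 19 is the smallest counterexample.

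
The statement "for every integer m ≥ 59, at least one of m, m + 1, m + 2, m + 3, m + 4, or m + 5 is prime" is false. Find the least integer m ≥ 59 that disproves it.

m = 90

Check each integer m ≥ 59 in order until m, m + 1, m + 2, m + 3, m + 4, m + 5 are all composite.
For m = 59, 60, 61, 62, …, 87, 88, 89 the conclusion holds.
m = 90: 90 = 2 × 45; 91 = 7 × 13; 92 = 2 × 46; 93 = 3 × 31; 94 = 2 × 47; 95 = 5 × 19 — all composite.
Hence m = 90 is a counterexample.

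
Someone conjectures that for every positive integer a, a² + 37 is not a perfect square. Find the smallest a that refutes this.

For a = 1, 2, 3, 4, …, 15, 16, 17 the conclusion holds.
a = 18: 18² + 37 = 361 = 19², a perfect square.

a = 18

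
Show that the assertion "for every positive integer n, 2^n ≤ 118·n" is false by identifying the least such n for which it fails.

n = 11

We need the least positive integer n for which 2^n > 118·n.
The first 10 eligible values, up to n = 10, all satisfy the conclusion.
n = 11: 2^n = 2048 and 118·n = 1298, so 2048 > 1298.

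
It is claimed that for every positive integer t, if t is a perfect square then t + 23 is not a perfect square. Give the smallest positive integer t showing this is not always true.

t = 121

For t = 1, 4, 9, 16, 25, 36, 49, 64, 81, 100 the conclusion holds.
t = 121: 121 = 11² and 121 + 23 = 144 = 12².
Thus t = 121 disproves the claim, and no smaller t works.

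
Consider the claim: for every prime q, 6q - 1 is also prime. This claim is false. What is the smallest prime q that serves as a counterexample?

We need the least prime q for which 6q - 1 is not prime.
q = 2: 6q - 1 = 11, prime.
q = 3: 6q - 1 = 17, prime.
q = 5: 6q - 1 = 29, prime.
q = 7: 6q - 1 = 41, prime.
q = 11: 6q - 1 = 65 = 5 × 13, not prime.
Thus q = 11 disproves the claim, and no smaller q works.

q = 11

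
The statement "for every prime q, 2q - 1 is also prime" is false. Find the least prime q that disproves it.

q = 5

q = 2: 2q - 1 = 3, prime.
q = 3: 2q - 1 = 5, prime.
q = 5: 2q - 1 = 9 = 3 × 3, not prime.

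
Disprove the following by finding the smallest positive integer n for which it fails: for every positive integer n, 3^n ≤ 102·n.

Check each positive integer n in order until 3^n > 102·n.
For n = 1, 2, 3, 4, 5 the conclusion holds.
n = 6: 3^n = 729 and 102·n = 612, so 729 > 612.
So n = 6 is the smallest counterexample.

n = 6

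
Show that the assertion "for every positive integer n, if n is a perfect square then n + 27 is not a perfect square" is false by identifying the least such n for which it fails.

We need the least positive integer n for which n is a perfect square but n + 27 is a perfect square.
For n = 1, 4 the conclusion holds.
n = 9: 9 = 3² and 9 + 27 = 36 = 6².

n = 9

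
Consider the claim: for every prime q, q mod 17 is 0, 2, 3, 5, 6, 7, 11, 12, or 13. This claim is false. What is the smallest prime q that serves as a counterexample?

A counterexample is any prime q such that the claim fails; we check each in order.
For q = 2, 3, 5, 7, 11, 13, 17, 19, 23, 29 the conclusion holds.
q = 31: 31 mod 17 = 14 — not in {0, 2, 3, 5, 6, 7, 11, 12, 13}.
So q = 31 is the smallest counterexample.

q = 31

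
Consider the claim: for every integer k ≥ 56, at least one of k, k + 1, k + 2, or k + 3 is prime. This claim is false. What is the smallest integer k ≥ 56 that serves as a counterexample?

k = 62

A counterexample is any integer k ≥ 56 such that k, k + 1, k + 2, k + 3 are all composite; we check each in order.
The first 6 eligible values, up to k = 61, all satisfy the conclusion.
k = 62: 62 = 2 × 31; 63 = 3 × 21; 64 = 2 × 32; 65 = 5 × 13 — all composite.
Hence k = 62 is a counterexample.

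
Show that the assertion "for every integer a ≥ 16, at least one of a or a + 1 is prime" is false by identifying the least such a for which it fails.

We need the least integer a ≥ 16 for which a, a + 1 are both composite.
a = 16: 17 is prime.
a = 17: 17 is prime.
a = 18: 19 is prime.
a = 19: 19 is prime.
a = 20: 20 = 2 × 10; 21 = 3 × 7 — both composite.

a = 20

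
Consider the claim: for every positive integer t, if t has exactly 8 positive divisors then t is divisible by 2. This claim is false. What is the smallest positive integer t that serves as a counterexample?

t = 105

Check each positive integer t in order until t has exactly 8 positive divisors but t is not divisible by 2.
The first 12 eligible values, up to t = 104, all satisfy the conclusion.
t = 105: τ(105) = 8; 105 mod 2 = 1.
Hence t = 105 is a counterexample.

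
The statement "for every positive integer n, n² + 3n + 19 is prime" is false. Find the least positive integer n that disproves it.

For n = 1, 2, 3, 4, …, 12, 13, 14 the conclusion holds.
n = 15: n² + 3n + 19 = 289 = 17 × 17, composite.

n = 15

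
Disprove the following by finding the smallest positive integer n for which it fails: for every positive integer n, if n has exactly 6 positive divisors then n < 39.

n = 44

Check each positive integer n in order until n has exactly 6 positive divisors but the claim fails.
n = 12: τ(12) = 6; 12 < 39.
n = 18: τ(18) = 6; 18 < 39.
n = 20: τ(20) = 6; 20 < 39.
n = 28: τ(28) = 6; 28 < 39.
n = 32: τ(32) = 6; 32 < 39.
n = 44: τ(44) = 6; 44 ≥ 39.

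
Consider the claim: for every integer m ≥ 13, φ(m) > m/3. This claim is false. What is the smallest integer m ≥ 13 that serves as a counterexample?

m = 18

We need the least integer m ≥ 13 for which the claim fails.
m = 13: φ(13) = 12 and 13/3 = 13/3, so φ(13) > 13/3.
m = 14: φ(14) = 6 and 14/3 = 14/3, so φ(14) > 14/3.
m = 15: φ(15) = 8 and 15/3 = 5, so φ(15) > 15/3.
m = 16: φ(16) = 8 and 16/3 = 16/3, so φ(16) > 16/3.
m = 17: φ(17) = 16 and 17/3 = 17/3, so φ(17) > 17/3.
m = 18: φ(18) = 6 and 18/3 = 6, so φ(18) ≤ 18/3.
So m = 18 is the smallest counterexample.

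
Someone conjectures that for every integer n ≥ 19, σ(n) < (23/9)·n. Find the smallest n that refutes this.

We need the least integer n ≥ 19 for which the claim fails.
For n = 19, 20, 21, 22, …, 45, 46, 47 the conclusion holds.
n = 48: σ(48) = 124; 124 ≥ 368/3.
So n = 48 is the smallest counterexample.

n = 48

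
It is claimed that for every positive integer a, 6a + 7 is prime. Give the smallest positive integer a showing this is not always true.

We need the least positive integer a for which 6a + 7 is not prime.
For a = 1, 2 the conclusion holds.
a = 3: 6a + 7 = 25 = 5 × 5, composite.
Hence a = 3 is a counterexample.

a = 3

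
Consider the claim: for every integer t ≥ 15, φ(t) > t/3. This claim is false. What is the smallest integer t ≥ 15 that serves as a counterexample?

We need the least integer t ≥ 15 for which the claim fails.
t = 15: φ(15) = 8 and 15/3 = 5, so φ(15) > 15/3.
t = 16: φ(16) = 8 and 16/3 = 16/3, so φ(16) > 16/3.
t = 17: φ(17) = 16 and 17/3 = 17/3, so φ(17) > 17/3.
t = 18: φ(18) = 6 and 18/3 = 6, so φ(18) ≤ 18/3.
Hence t = 18 is a counterexample.

t = 18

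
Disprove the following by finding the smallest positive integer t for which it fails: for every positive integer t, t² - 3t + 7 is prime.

t = 6

Check each positive integer t in order until t² - 3t + 7 is not prime.
For t = 1, 2, 3, 4, 5 the conclusion holds.
t = 6: t² - 3t + 7 = 25 = 5 × 5, composite.
So t = 6 is the smallest counterexample.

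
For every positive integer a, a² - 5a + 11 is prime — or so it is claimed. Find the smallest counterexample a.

a = 7

A counterexample is any positive integer a such that a² - 5a + 11 is not prime; we check each in order.
The first 6 eligible values, up to a = 6, all satisfy the conclusion.
a = 7: a² - 5a + 11 = 25 = 5 × 5, composite.
So a = 7 is the smallest counterexample.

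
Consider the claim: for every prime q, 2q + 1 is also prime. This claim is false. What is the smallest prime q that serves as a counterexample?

Check each prime q in order until 2q + 1 is not prime.
q = 2: 2q + 1 = 5, prime.
q = 3: 2q + 1 = 7, prime.
q = 5: 2q + 1 = 11, prime.
q = 7: 2q + 1 = 15 = 3 × 5, not prime.

q = 7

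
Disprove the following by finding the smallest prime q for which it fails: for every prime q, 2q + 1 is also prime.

Check each prime q in order until 2q + 1 is not prime.
For q = 2, 3, 5 the conclusion holds.
q = 7: 2q + 1 = 15 = 3 × 5, not prime.
So q = 7 is the smallest counterexample.

q = 7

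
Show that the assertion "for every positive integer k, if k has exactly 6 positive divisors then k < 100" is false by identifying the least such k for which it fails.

A counterexample is any positive integer k such that k has exactly 6 positive divisors but the claim fails; we check each in order.
For k = 12, 18, 20, 28, …, 92, 98, 99 the conclusion holds.
k = 116: τ(116) = 6; 116 ≥ 100.
Thus k = 116 disproves the claim, and no smaller k works.

k = 116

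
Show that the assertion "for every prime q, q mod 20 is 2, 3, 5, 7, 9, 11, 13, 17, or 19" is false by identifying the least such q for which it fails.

We need the least prime q for which the claim fails.
The first 12 eligible values, up to q = 37, all satisfy the conclusion.
q = 41: 41 mod 20 = 1 — not in {2, 3, 5, 7, 9, 11, 13, 17, 19}.
Thus q = 41 disproves the claim, and no smaller q works.

q = 41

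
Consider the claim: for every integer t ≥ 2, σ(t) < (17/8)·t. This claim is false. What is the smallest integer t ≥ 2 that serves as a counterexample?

t = 12

The first 10 eligible values, up to t = 11, all satisfy the conclusion.
t = 12: σ(12) = 28; 28 ≥ 51/2.
So t = 12 is the smallest counterexample.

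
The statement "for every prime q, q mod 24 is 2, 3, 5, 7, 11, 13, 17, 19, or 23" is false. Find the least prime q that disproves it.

q = 73

For q = 2, 3, 5, 7, …, 61, 67, 71 the conclusion holds.
q = 73: 73 mod 24 = 1 — not in {2, 3, 5, 7, 11, 13, 17, 19, 23}.
Hence q = 73 is a counterexample.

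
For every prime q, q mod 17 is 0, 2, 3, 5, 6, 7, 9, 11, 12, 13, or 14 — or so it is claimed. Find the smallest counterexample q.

For q = 2, 3, 5, 7, …, 43, 47, 53 the conclusion holds.
q = 59: 59 mod 17 = 8 — not in {0, 2, 3, 5, 6, 7, 9, 11, 12, 13, 14}.
Thus q = 59 disproves the claim, and no smaller q works.

q = 59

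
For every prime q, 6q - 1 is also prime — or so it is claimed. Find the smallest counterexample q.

q = 11

We need the least prime q for which 6q - 1 is not prime.
For q = 2, 3, 5, 7 the conclusion holds.
q = 11: 6q - 1 = 65 = 5 × 13, not prime.
Hence q = 11 is a counterexample.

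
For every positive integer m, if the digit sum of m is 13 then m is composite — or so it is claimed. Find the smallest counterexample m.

A counterexample is any positive integer m such that the digit sum of m is 13 but m is prime; we check each in order.
For m = 49, 58 the conclusion holds.
m = 67: digit sum 13; 67 is prime, not composite.

m = 67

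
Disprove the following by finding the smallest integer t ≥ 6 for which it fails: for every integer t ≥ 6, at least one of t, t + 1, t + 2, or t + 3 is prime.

A counterexample is any integer t ≥ 6 such that t, t + 1, t + 2, t + 3 are all composite; we check each in order.
For t = 6, 7, 8, 9, …, 21, 22, 23 the conclusion holds.
t = 24: 24 = 2 × 12; 25 = 5 × 5; 26 = 2 × 13; 27 = 3 × 9 — all composite.
Hence t = 24 is a counterexample.

t = 24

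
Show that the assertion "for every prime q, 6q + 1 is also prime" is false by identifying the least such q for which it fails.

Check each prime q in order until 6q + 1 is not prime.
For q = 2, 3, 5, 7, 11, 13, 17 the conclusion holds.
q = 19: 6q + 1 = 115 = 5 × 23, not prime.
So q = 19 is the smallest counterexample.

q = 19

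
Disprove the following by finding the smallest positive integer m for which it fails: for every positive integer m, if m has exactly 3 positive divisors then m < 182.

m = 289

A counterexample is any positive integer m such that m has exactly 3 positive divisors but the claim fails; we check each in order.
The first 6 eligible values, up to m = 169, all satisfy the conclusion.
m = 289: τ(289) = 3; 289 ≥ 182.
Thus m = 289 disproves the claim, and no smaller m works.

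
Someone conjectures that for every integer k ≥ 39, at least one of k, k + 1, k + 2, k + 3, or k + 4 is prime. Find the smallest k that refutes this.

Check each integer k ≥ 39 in order until k, k + 1, k + 2, k + 3, k + 4 are all composite.
For k = 39, 40, 41, 42, 43, 44, 45, 46, 47 the conclusion holds.
k = 48: 48 = 2 × 24; 49 = 7 × 7; 50 = 2 × 25; 51 = 3 × 17; 52 = 2 × 26 — all composite.
Thus k = 48 disproves the claim, and no smaller k works.

k = 48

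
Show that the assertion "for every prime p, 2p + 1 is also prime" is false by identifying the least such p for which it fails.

p = 7

For p = 2, 3, 5 the conclusion holds.
p = 7: 2p + 1 = 15 = 3 × 5, not prime.
Thus p = 7 disproves the claim, and no smaller p works.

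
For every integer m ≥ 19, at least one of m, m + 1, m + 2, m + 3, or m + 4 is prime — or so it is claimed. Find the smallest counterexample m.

m = 24

The first 5 eligible values, up to m = 23, all satisfy the conclusion.
m = 24: 24 = 2 × 12; 25 = 5 × 5; 26 = 2 × 13; 27 = 3 × 9; 28 = 2 × 14 — all composite.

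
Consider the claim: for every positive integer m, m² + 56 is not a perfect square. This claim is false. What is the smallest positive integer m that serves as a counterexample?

m = 5

m = 1: 1² + 56 = 57, not a perfect square.
m = 2: 2² + 56 = 60, not a perfect square.
m = 3: 3² + 56 = 65, not a perfect square.
m = 4: 4² + 56 = 72, not a perfect square.
m = 5: 5² + 56 = 81 = 9², a perfect square.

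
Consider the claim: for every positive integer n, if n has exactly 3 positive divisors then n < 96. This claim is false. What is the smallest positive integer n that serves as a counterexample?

The first 4 eligible values, up to n = 49, all satisfy the conclusion.
n = 121: τ(121) = 3; 121 ≥ 96.

n = 121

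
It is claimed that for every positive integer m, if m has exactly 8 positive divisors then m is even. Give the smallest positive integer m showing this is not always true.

m = 105

The first 12 eligible values, up to m = 104, all satisfy the conclusion.
m = 105: divisors of 105: 1, 3, 5, 7, 15, 21, 35, 105; 105 is odd.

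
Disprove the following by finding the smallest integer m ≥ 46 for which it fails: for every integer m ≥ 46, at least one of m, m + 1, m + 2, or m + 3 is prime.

m = 48

A counterexample is any integer m ≥ 46 such that m, m + 1, m + 2, m + 3 are all composite; we check each in order.
m = 46: 47 is prime.
m = 47: 47 is prime.
m = 48: 48 = 2 × 24; 49 = 7 × 7; 50 = 2 × 25; 51 = 3 × 17 — all composite.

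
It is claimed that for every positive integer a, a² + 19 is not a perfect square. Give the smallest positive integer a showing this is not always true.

a = 9

The first 8 eligible values, up to a = 8, all satisfy the conclusion.
a = 9: 9² + 19 = 100 = 10², a perfect square.
Hence a = 9 is a counterexample.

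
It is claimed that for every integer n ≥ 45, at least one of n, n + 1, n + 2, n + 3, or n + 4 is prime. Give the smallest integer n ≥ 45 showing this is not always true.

n = 48

Check each integer n ≥ 45 in order until n, n + 1, n + 2, n + 3, n + 4 are all composite.
For n = 45, 46, 47 the conclusion holds.
n = 48: 48 = 2 × 24; 49 = 7 × 7; 50 = 2 × 25; 51 = 3 × 17; 52 = 2 × 26 — all composite.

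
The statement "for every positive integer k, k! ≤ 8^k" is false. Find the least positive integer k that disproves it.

k = 20

We need the least positive integer k for which k! > 8^k.
For k = 1, 2, 3, 4, …, 17, 18, 19 the conclusion holds.
k = 20: k! = 2432902008176640000 and 8^k = 1152921504606846976, so 2432902008176640000 > 1152921504606846976.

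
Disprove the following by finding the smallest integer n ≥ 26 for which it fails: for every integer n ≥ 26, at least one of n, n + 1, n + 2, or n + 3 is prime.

n = 32

Check each integer n ≥ 26 in order until n, n + 1, n + 2, n + 3 are all composite.
For n = 26, 27, 28, 29, 30, 31 the conclusion holds.
n = 32: 32 = 2 × 16; 33 = 3 × 11; 34 = 2 × 17; 35 = 5 × 7 — all composite.
So n = 32 is the smallest counterexample.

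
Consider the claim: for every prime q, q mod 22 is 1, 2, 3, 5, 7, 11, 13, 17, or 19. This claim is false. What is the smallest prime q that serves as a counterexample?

q = 31

We need the least prime q for which the claim fails.
For q = 2, 3, 5, 7, 11, 13, 17, 19, 23, 29 the conclusion holds.
q = 31: 31 mod 22 = 9 — not in {1, 2, 3, 5, 7, 11, 13, 17, 19}.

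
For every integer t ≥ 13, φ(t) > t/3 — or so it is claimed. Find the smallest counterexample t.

Check each integer t ≥ 13 in order until the claim fails.
t = 13: φ(13) = 12 and 13/3 = 13/3, so φ(13) > 13/3.
t = 14: φ(14) = 6 and 14/3 = 14/3, so φ(14) > 14/3.
t = 15: φ(15) = 8 and 15/3 = 5, so φ(15) > 15/3.
t = 16: φ(16) = 8 and 16/3 = 16/3, so φ(16) > 16/3.
t = 17: φ(17) = 16 and 17/3 = 17/3, so φ(17) > 17/3.
t = 18: φ(18) = 6 and 18/3 = 6, so φ(18) ≤ 18/3.

t = 18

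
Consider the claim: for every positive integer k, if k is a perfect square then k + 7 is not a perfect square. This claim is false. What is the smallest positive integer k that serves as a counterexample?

k = 9

A counterexample is any positive integer k such that k is a perfect square but k + 7 is a perfect square; we check each in order.
k = 1: 1 + 7 = 8, not a perfect square.
k = 4: 4 + 7 = 11, not a perfect square.
k = 9: 9 = 3² and 9 + 7 = 16 = 4².
Thus k = 9 disproves the claim, and no smaller k works.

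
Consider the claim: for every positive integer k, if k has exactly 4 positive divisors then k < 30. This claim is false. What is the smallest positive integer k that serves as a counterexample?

k = 33

The first 9 eligible values, up to k = 27, all satisfy the conclusion.
k = 33: τ(33) = 4; 33 ≥ 30.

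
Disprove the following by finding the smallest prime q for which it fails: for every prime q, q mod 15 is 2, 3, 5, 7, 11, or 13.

q = 19

q = 2: 2 mod 15 = 2.
q = 3: 3 mod 15 = 3.
q = 5: 5 mod 15 = 5.
q = 7: 7 mod 15 = 7.
q = 11: 11 mod 15 = 11.
q = 13: 13 mod 15 = 13.
q = 17: 17 mod 15 = 2.
q = 19: 19 mod 15 = 4 — not in {2, 3, 5, 7, 11, 13}.
Thus q = 19 disproves the claim, and no smaller q works.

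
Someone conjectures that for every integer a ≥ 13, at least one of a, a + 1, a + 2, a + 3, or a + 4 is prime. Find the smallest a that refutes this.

a = 24

We need the least integer a ≥ 13 for which a, a + 1, a + 2, a + 3, a + 4 are all composite.
The first 11 eligible values, up to a = 23, all satisfy the conclusion.
a = 24: 24 = 2 × 12; 25 = 5 × 5; 26 = 2 × 13; 27 = 3 × 9; 28 = 2 × 14 — all composite.
Thus a = 24 disproves the claim, and no smaller a works.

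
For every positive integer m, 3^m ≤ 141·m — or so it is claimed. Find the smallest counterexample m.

m = 7

For m = 1, 2, 3, 4, 5, 6 the conclusion holds.
m = 7: 3^m = 2187 and 141·m = 987, so 2187 > 987.
Hence m = 7 is a counterexample.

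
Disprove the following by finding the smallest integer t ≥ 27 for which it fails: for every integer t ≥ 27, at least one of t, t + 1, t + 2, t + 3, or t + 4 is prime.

Check each integer t ≥ 27 in order until t, t + 1, t + 2, t + 3, t + 4 are all composite.
t = 27: 29 is prime.
t = 28: 29 is prime.
t = 29: 29 is prime.
t = 30: 31 is prime.
t = 31: 31 is prime.
t = 32: 32 = 2 × 16; 33 = 3 × 11; 34 = 2 × 17; 35 = 5 × 7; 36 = 2 × 18 — all composite.

t = 32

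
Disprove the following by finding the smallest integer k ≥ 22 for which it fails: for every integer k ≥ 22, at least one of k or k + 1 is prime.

k = 24

A counterexample is any integer k ≥ 22 such that k, k + 1 are both composite; we check each in order.
k = 22: 23 is prime.
k = 23: 23 is prime.
k = 24: 24 = 2 × 12; 25 = 5 × 5 — both composite.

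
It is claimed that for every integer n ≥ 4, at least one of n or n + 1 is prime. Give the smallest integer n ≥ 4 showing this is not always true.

n = 8

A counterexample is any integer n ≥ 4 such that n, n + 1 are both composite; we check each in order.
For n = 4, 5, 6, 7 the conclusion holds.
n = 8: 8 = 2 × 4; 9 = 3 × 3 — both composite.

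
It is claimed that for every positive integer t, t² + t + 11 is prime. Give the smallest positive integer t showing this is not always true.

Check each positive integer t in order until t² + t + 11 is not prime.
For t = 1, 2, 3, 4, 5, 6, 7, 8, 9 the conclusion holds.
t = 10: t² + t + 11 = 121 = 11 × 11, composite.

t = 10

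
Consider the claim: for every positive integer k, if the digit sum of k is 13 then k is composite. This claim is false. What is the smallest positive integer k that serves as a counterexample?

A counterexample is any positive integer k such that the digit sum of k is 13 but k is prime; we check each in order.
For k = 49, 58 the conclusion holds.
k = 67: digit sum 13; 67 is prime, not composite.

k = 67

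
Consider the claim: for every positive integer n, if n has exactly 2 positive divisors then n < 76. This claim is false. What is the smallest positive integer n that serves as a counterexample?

n = 79

A counterexample is any positive integer n such that n has exactly 2 positive divisors but the claim fails; we check each in order.
The first 21 eligible values, up to n = 73, all satisfy the conclusion.
n = 79: τ(79) = 2; 79 ≥ 76.
Hence n = 79 is a counterexample.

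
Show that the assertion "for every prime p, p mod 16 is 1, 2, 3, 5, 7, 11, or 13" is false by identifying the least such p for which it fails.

p = 31

We need the least prime p for which the claim fails.
The first 10 eligible values, up to p = 29, all satisfy the conclusion.
p = 31: 31 mod 16 = 15 — not in {1, 2, 3, 5, 7, 11, 13}.
Hence p = 31 is a counterexample.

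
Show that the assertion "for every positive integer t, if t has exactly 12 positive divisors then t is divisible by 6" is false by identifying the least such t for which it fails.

We need the least positive integer t for which t has exactly 12 positive divisors but t is not divisible by 6.
For t = 60, 72, 84, 90, 96, 108, 126, 132 the conclusion holds.
t = 140: τ(140) = 12; 140 mod 6 = 2.
Hence t = 140 is a counterexample.

t = 140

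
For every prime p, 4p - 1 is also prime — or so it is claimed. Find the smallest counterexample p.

p = 2: 4p - 1 = 7, prime.
p = 3: 4p - 1 = 11, prime.
p = 5: 4p - 1 = 19, prime.
p = 7: 4p - 1 = 27 = 3 × 9, not prime.
Hence p = 7 is a counterexample.

p = 7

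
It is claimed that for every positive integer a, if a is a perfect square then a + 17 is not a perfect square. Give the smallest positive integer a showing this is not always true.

We need the least positive integer a for which a is a perfect square but a + 17 is a perfect square.
a = 1: 1 + 17 = 18, not a perfect square.
a = 4: 4 + 17 = 21, not a perfect square.
a = 9: 9 + 17 = 26, not a perfect square.
a = 16: 16 + 17 = 33, not a perfect square.
a = 25: 25 + 17 = 42, not a perfect square.
a = 36: 36 + 17 = 53, not a perfect square.
a = 49: 49 + 17 = 66, not a perfect square.
a = 64: 64 = 8² and 64 + 17 = 81 = 9².

a = 64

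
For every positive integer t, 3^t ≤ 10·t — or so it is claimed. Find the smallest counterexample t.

t = 4

A counterexample is any positive integer t such that 3^t > 10·t; we check each in order.
t = 1: 3^t = 3 and 10·t = 10, so 3 ≤ 10.
t = 2: 3^t = 9 and 10·t = 20, so 9 ≤ 20.
t = 3: 3^t = 27 and 10·t = 30, so 27 ≤ 30.
t = 4: 3^t = 81 and 10·t = 40, so 81 > 40.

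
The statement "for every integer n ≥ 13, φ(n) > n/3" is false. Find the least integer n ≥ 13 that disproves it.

n = 18

The first 5 eligible values, up to n = 17, all satisfy the conclusion.
n = 18: φ(18) = 6 and 18/3 = 6, so φ(18) ≤ 18/3.
So n = 18 is the smallest counterexample.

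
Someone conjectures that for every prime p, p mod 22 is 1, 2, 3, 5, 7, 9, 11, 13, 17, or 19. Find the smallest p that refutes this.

The first 11 eligible values, up to p = 31, all satisfy the conclusion.
p = 37: 37 mod 22 = 15 — not in {1, 2, 3, 5, 7, 9, 11, 13, 17, 19}.

p = 37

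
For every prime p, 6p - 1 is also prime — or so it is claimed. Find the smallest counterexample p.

We need the least prime p for which 6p - 1 is not prime.
p = 2: 6p - 1 = 11, prime.
p = 3: 6p - 1 = 17, prime.
p = 5: 6p - 1 = 29, prime.
p = 7: 6p - 1 = 41, prime.
p = 11: 6p - 1 = 65 = 5 × 13, not prime.
Hence p = 11 is a counterexample.

p = 11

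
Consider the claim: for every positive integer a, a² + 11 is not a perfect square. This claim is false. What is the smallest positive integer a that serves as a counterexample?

We need the least positive integer a for which a² + 11 is a perfect square.
The first 4 eligible values, up to a = 4, all satisfy the conclusion.
a = 5: 5² + 11 = 36 = 6², a perfect square.
Thus a = 5 disproves the claim, and no smaller a works.

a = 5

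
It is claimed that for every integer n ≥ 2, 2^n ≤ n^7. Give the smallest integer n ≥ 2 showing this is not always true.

The first 35 eligible values, up to n = 36, all satisfy the conclusion.
n = 37: 2^n = 137438953472 and n^7 = 94931877133, so 137438953472 > 94931877133.

n = 37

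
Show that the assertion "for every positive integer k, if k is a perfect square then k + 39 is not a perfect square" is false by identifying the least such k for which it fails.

For k = 1, 4, 9, 16 the conclusion holds.
k = 25: 25 = 5² and 25 + 39 = 64 = 8².
So k = 25 is the smallest counterexample.

k = 25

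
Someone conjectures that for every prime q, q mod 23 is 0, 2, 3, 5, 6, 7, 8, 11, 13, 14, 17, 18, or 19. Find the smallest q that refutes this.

Check each prime q in order until the claim fails.
The first 13 eligible values, up to q = 41, all satisfy the conclusion.
q = 43: 43 mod 23 = 20 — not in {0, 2, 3, 5, 6, 7, 8, 11, 13, 14, 17, 18, 19}.

q = 43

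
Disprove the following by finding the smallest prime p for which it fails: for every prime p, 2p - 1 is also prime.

p = 5

We need the least prime p for which 2p - 1 is not prime.
p = 2: 2p - 1 = 3, prime.
p = 3: 2p - 1 = 5, prime.
p = 5: 2p - 1 = 9 = 3 × 3, not prime.
So p = 5 is the smallest counterexample.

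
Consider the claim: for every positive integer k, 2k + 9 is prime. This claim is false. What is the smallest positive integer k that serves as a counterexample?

k = 1: 2k + 9 = 11, prime.
k = 2: 2k + 9 = 13, prime.
k = 3: 2k + 9 = 15 = 3 × 5, composite.
Hence k = 3 is a counterexample.

k = 3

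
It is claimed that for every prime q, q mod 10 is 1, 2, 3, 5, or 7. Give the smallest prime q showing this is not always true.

Check each prime q in order until the claim fails.
q = 2: 2 mod 10 = 2.
q = 3: 3 mod 10 = 3.
q = 5: 5 mod 10 = 5.
q = 7: 7 mod 10 = 7.
q = 11: 11 mod 10 = 1.
q = 13: 13 mod 10 = 3.
q = 17: 17 mod 10 = 7.
q = 19: 19 mod 10 = 9 — not in {1, 2, 3, 5, 7}.

q = 19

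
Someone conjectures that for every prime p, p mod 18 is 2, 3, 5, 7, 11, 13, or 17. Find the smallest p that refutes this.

p = 19

Check each prime p in order until the claim fails.
The first 7 eligible values, up to p = 17, all satisfy the conclusion.
p = 19: 19 mod 18 = 1 — not in {2, 3, 5, 7, 11, 13, 17}.
Hence p = 19 is a counterexample.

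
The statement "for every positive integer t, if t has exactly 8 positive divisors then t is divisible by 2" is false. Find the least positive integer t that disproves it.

t = 105

We need the least positive integer t for which t has exactly 8 positive divisors but t is not divisible by 2.
For t = 24, 30, 40, 42, …, 88, 102, 104 the conclusion holds.
t = 105: τ(105) = 8; 105 mod 2 = 1.
So t = 105 is the smallest counterexample.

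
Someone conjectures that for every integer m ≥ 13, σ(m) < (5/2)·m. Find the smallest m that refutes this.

m = 24

We need the least integer m ≥ 13 for which the claim fails.
For m = 13, 14, 15, 16, …, 21, 22, 23 the conclusion holds.
m = 24: σ(24) = 60; 60 ≥ 60.
Thus m = 24 disproves the claim, and no smaller m works.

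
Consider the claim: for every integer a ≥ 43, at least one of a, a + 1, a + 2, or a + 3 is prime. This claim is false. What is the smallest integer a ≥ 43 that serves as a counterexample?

A counterexample is any integer a ≥ 43 such that a, a + 1, a + 2, a + 3 are all composite; we check each in order.
a = 43: 43 is prime.
a = 44: 47 is prime.
a = 45: 47 is prime.
a = 46: 47 is prime.
a = 47: 47 is prime.
a = 48: 48 = 2 × 24; 49 = 7 × 7; 50 = 2 × 25; 51 = 3 × 17 — all composite.
So a = 48 is the smallest counterexample.

a = 48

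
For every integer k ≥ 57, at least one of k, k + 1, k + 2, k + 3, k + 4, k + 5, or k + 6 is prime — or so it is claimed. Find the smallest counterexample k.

k = 90

A counterexample is any integer k ≥ 57 such that k, k + 1, k + 2, k + 3, k + 4, k + 5, k + 6 are all composite; we check each in order.
For k = 57, 58, 59, 60, …, 87, 88, 89 the conclusion holds.
k = 90: 90 = 2 × 45; 91 = 7 × 13; 92 = 2 × 46; 93 = 3 × 31; 94 = 2 × 47; 95 = 5 × 19; 96 = 2 × 48 — all composite.
Thus k = 90 disproves the claim, and no smaller k works.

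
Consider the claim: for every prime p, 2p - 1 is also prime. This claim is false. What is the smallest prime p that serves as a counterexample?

p = 5

Check each prime p in order until 2p - 1 is not prime.
For p = 2, 3 the conclusion holds.
p = 5: 2p - 1 = 9 = 3 × 3, not prime.
So p = 5 is the smallest counterexample.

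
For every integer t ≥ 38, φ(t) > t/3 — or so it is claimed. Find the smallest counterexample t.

A counterexample is any integer t ≥ 38 such that the claim fails; we check each in order.
For t = 38, 39, 40, 41 the conclusion holds.
t = 42: φ(42) = 12 and 42/3 = 14, so φ(42) ≤ 42/3.
Hence t = 42 is a counterexample.

t = 42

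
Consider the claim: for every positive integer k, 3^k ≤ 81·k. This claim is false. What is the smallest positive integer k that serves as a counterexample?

k = 6

k = 1: 3^k = 3 and 81·k = 81, so 3 ≤ 81.
k = 2: 3^k = 9 and 81·k = 162, so 9 ≤ 162.
k = 3: 3^k = 27 and 81·k = 243, so 27 ≤ 243.
k = 4: 3^k = 81 and 81·k = 324, so 81 ≤ 324.
k = 5: 3^k = 243 and 81·k = 405, so 243 ≤ 405.
k = 6: 3^k = 729 and 81·k = 486, so 729 > 486.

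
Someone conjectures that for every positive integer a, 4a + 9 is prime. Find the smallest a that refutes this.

a = 1: 4a + 9 = 13, prime.
a = 2: 4a + 9 = 17, prime.
a = 3: 4a + 9 = 21 = 3 × 7, composite.

a = 3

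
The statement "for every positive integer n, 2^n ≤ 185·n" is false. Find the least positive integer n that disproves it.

n = 11

We need the least positive integer n for which 2^n > 185·n.
For n = 1, 2, 3, 4, 5, 6, 7, 8, 9, 10 the conclusion holds.
n = 11: 2^n = 2048 and 185·n = 2035, so 2048 > 2035.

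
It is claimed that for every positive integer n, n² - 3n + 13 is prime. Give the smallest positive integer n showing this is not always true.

n = 12

Check each positive integer n in order until n² - 3n + 13 is not prime.
For n = 1, 2, 3, 4, …, 9, 10, 11 the conclusion holds.
n = 12: n² - 3n + 13 = 121 = 11 × 11, composite.
So n = 12 is the smallest counterexample.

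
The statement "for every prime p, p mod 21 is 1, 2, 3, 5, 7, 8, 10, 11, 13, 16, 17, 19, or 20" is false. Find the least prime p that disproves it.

For p = 2, 3, 5, 7, …, 53, 59, 61 the conclusion holds.
p = 67: 67 mod 21 = 4 — not in {1, 2, 3, 5, 7, 8, 10, 11, 13, 16, 17, 19, 20}.
So p = 67 is the smallest counterexample.

p = 67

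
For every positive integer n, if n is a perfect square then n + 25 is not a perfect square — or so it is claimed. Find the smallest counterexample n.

For n = 1, 4, 9, 16, …, 81, 100, 121 the conclusion holds.
n = 144: 144 = 12² and 144 + 25 = 169 = 13².

n = 144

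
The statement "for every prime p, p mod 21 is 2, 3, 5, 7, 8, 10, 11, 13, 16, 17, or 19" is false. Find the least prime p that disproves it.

We need the least prime p for which the claim fails.
For p = 2, 3, 5, 7, …, 29, 31, 37 the conclusion holds.
p = 41: 41 mod 21 = 20 — not in {2, 3, 5, 7, 8, 10, 11, 13, 16, 17, 19}.
Hence p = 41 is a counterexample.

p = 41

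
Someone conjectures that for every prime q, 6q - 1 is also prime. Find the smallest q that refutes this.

A counterexample is any prime q such that 6q - 1 is not prime; we check each in order.
For q = 2, 3, 5, 7 the conclusion holds.
q = 11: 6q - 1 = 65 = 5 × 13, not prime.
Thus q = 11 disproves the claim, and no smaller q works.

q = 11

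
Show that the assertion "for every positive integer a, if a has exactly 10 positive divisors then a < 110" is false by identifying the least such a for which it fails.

a = 48: τ(48) = 10; 48 < 110.
a = 80: τ(80) = 10; 80 < 110.
a = 112: τ(112) = 10; 112 ≥ 110.
Hence a = 112 is a counterexample.

a = 112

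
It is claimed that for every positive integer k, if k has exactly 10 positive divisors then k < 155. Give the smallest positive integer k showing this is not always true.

k = 162

Check each positive integer k in order until k has exactly 10 positive divisors but the claim fails.
k = 48: τ(48) = 10; 48 < 155.
k = 80: τ(80) = 10; 80 < 155.
k = 112: τ(112) = 10; 112 < 155.
k = 162: τ(162) = 10; 162 ≥ 155.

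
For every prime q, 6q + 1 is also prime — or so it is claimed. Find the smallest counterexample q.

A counterexample is any prime q such that 6q + 1 is not prime; we check each in order.
q = 2: 6q + 1 = 13, prime.
q = 3: 6q + 1 = 19, prime.
q = 5: 6q + 1 = 31, prime.
q = 7: 6q + 1 = 43, prime.
q = 11: 6q + 1 = 67, prime.
q = 13: 6q + 1 = 79, prime.
q = 17: 6q + 1 = 103, prime.
q = 19: 6q + 1 = 115 = 5 × 23, not prime.
Hence q = 19 is a counterexample.

q = 19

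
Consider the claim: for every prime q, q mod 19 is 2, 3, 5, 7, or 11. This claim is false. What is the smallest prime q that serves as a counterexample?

q = 13

Check each prime q in order until the claim fails.
The first 5 eligible values, up to q = 11, all satisfy the conclusion.
q = 13: 13 mod 19 = 13 — not in {2, 3, 5, 7, 11}.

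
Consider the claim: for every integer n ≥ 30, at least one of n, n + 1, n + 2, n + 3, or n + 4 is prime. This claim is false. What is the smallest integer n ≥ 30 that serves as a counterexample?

n = 32

We need the least integer n ≥ 30 for which n, n + 1, n + 2, n + 3, n + 4 are all composite.
n = 30: 31 is prime.
n = 31: 31 is prime.
n = 32: 32 = 2 × 16; 33 = 3 × 11; 34 = 2 × 17; 35 = 5 × 7; 36 = 2 × 18 — all composite.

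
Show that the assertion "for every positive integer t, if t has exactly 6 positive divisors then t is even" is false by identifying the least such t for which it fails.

t = 45

We need the least positive integer t for which t has exactly 6 positive divisors but t is odd.
t = 12: divisors of 12: 1, 2, 3, 4, 6, 12; 12 is even.
t = 18: divisors of 18: 1, 2, 3, 6, 9, 18; 18 is even.
t = 20: divisors of 20: 1, 2, 4, 5, 10, 20; 20 is even.
t = 28: divisors of 28: 1, 2, 4, 7, 14, 28; 28 is even.
t = 32: divisors of 32: 1, 2, 4, 8, 16, 32; 32 is even.
t = 44: divisors of 44: 1, 2, 4, 11, 22, 44; 44 is even.
t = 45: divisors of 45: 1, 3, 5, 9, 15, 45; 45 is odd.
Thus t = 45 disproves the claim, and no smaller t works.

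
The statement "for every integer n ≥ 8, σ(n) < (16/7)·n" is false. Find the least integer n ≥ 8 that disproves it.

Check each integer n ≥ 8 in order until the claim fails.
The first 4 eligible values, up to n = 11, all satisfy the conclusion.
n = 12: σ(12) = 28; 28 ≥ 192/7.

n = 12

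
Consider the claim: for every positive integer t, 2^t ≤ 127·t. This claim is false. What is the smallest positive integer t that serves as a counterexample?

A counterexample is any positive integer t such that 2^t > 127·t; we check each in order.
For t = 1, 2, 3, 4, 5, 6, 7, 8, 9, 10 the conclusion holds.
t = 11: 2^t = 2048 and 127·t = 1397, so 2048 > 1397.
Thus t = 11 disproves the claim, and no smaller t works.

t = 11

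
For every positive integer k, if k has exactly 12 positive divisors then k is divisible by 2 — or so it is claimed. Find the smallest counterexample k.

A counterexample is any positive integer k such that k has exactly 12 positive divisors but k is not divisible by 2; we check each in order.
The first 24 eligible values, up to k = 308, all satisfy the conclusion.
k = 315: τ(315) = 12; 315 mod 2 = 1.
Hence k = 315 is a counterexample.

k = 315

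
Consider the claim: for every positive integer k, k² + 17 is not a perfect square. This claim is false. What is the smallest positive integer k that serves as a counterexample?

k = 8

We need the least positive integer k for which k² + 17 is a perfect square.
For k = 1, 2, 3, 4, 5, 6, 7 the conclusion holds.
k = 8: 8² + 17 = 81 = 9², a perfect square.
Hence k = 8 is a counterexample.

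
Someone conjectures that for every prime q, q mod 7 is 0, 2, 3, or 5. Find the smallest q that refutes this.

q = 11

We need the least prime q for which the claim fails.
For q = 2, 3, 5, 7 the conclusion holds.
q = 11: 11 mod 7 = 4 — not in {0, 2, 3, 5}.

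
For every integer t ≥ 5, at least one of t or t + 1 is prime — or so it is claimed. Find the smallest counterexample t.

t = 8

Check each integer t ≥ 5 in order until t, t + 1 are both composite.
t = 5: 5 is prime.
t = 6: 7 is prime.
t = 7: 7 is prime.
t = 8: 8 = 2 × 4; 9 = 3 × 3 — both composite.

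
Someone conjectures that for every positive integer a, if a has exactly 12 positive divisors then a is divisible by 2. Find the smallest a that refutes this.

A counterexample is any positive integer a such that a has exactly 12 positive divisors but a is not divisible by 2; we check each in order.
For a = 60, 72, 84, 90, …, 294, 306, 308 the conclusion holds.
a = 315: τ(315) = 12; 315 mod 2 = 1.

a = 315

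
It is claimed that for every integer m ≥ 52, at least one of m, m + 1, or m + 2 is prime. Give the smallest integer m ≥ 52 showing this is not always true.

m = 54

Check each integer m ≥ 52 in order until m, m + 1, m + 2 are all composite.
For m = 52, 53 the conclusion holds.
m = 54: 54 = 2 × 27; 55 = 5 × 11; 56 = 2 × 28 — all composite.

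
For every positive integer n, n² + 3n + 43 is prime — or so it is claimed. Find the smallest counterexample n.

For n = 1, 2, 3, 4, …, 36, 37, 38 the conclusion holds.
n = 39: n² + 3n + 43 = 1681 = 41 × 41, composite.
So n = 39 is the smallest counterexample.

n = 39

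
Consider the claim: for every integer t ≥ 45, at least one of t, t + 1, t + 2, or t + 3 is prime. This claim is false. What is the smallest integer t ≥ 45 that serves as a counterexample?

t = 45: 47 is prime.
t = 46: 47 is prime.
t = 47: 47 is prime.
t = 48: 48 = 2 × 24; 49 = 7 × 7; 50 = 2 × 25; 51 = 3 × 17 — all composite.
So t = 48 is the smallest counterexample.

t = 48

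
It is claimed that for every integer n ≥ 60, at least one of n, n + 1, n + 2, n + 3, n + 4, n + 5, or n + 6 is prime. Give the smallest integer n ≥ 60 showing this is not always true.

We need the least integer n ≥ 60 for which n, n + 1, n + 2, n + 3, n + 4, n + 5, n + 6 are all composite.
For n = 60, 61, 62, 63, …, 87, 88, 89 the conclusion holds.
n = 90: 90 = 2 × 45; 91 = 7 × 13; 92 = 2 × 46; 93 = 3 × 31; 94 = 2 × 47; 95 = 5 × 19; 96 = 2 × 48 — all composite.
Thus n = 90 disproves the claim, and no smaller n works.

n = 90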